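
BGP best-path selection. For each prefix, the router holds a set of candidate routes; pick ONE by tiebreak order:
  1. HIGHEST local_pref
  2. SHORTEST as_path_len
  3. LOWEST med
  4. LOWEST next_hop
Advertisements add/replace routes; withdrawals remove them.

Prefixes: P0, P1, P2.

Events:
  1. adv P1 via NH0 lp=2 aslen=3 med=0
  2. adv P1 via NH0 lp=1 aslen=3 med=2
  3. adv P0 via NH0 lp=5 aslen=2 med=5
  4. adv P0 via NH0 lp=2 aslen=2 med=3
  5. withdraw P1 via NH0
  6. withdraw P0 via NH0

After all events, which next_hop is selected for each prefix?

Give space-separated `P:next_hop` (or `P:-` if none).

Answer: P0:- P1:- P2:-

Derivation:
Op 1: best P0=- P1=NH0 P2=-
Op 2: best P0=- P1=NH0 P2=-
Op 3: best P0=NH0 P1=NH0 P2=-
Op 4: best P0=NH0 P1=NH0 P2=-
Op 5: best P0=NH0 P1=- P2=-
Op 6: best P0=- P1=- P2=-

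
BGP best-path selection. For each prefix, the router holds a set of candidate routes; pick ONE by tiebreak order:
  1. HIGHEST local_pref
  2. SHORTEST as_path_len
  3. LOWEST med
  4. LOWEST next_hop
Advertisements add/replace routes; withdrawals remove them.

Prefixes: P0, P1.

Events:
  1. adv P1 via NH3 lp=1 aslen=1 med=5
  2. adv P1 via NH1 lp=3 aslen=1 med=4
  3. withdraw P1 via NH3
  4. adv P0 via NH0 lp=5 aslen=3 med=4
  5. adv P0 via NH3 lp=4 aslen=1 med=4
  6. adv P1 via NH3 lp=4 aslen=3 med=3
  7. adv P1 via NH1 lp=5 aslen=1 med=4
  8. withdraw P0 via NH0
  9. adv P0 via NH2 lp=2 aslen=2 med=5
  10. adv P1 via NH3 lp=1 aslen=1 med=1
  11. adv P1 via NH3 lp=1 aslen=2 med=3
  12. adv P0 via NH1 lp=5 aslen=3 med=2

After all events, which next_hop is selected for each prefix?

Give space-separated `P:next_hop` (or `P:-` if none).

Answer: P0:NH1 P1:NH1

Derivation:
Op 1: best P0=- P1=NH3
Op 2: best P0=- P1=NH1
Op 3: best P0=- P1=NH1
Op 4: best P0=NH0 P1=NH1
Op 5: best P0=NH0 P1=NH1
Op 6: best P0=NH0 P1=NH3
Op 7: best P0=NH0 P1=NH1
Op 8: best P0=NH3 P1=NH1
Op 9: best P0=NH3 P1=NH1
Op 10: best P0=NH3 P1=NH1
Op 11: best P0=NH3 P1=NH1
Op 12: best P0=NH1 P1=NH1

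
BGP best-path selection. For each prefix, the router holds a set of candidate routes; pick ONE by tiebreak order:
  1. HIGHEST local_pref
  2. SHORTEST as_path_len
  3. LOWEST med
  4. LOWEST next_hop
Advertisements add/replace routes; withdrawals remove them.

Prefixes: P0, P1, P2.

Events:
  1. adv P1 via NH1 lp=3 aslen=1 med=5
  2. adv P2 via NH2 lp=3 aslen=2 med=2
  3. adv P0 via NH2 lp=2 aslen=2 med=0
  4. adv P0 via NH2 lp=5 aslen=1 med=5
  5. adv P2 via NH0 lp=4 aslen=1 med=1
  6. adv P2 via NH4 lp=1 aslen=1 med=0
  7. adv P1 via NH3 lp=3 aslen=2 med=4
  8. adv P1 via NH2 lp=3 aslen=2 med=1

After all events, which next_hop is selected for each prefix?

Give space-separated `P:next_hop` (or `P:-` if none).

Answer: P0:NH2 P1:NH1 P2:NH0

Derivation:
Op 1: best P0=- P1=NH1 P2=-
Op 2: best P0=- P1=NH1 P2=NH2
Op 3: best P0=NH2 P1=NH1 P2=NH2
Op 4: best P0=NH2 P1=NH1 P2=NH2
Op 5: best P0=NH2 P1=NH1 P2=NH0
Op 6: best P0=NH2 P1=NH1 P2=NH0
Op 7: best P0=NH2 P1=NH1 P2=NH0
Op 8: best P0=NH2 P1=NH1 P2=NH0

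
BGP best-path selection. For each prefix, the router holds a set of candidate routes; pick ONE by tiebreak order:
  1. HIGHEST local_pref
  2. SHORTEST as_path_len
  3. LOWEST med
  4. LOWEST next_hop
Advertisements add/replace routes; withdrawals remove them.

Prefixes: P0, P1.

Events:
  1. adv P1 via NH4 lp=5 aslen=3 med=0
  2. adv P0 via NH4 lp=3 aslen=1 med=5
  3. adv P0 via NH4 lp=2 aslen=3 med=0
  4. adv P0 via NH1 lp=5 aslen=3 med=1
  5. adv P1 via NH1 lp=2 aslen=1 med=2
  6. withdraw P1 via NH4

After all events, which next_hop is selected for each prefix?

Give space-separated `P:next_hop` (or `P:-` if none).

Op 1: best P0=- P1=NH4
Op 2: best P0=NH4 P1=NH4
Op 3: best P0=NH4 P1=NH4
Op 4: best P0=NH1 P1=NH4
Op 5: best P0=NH1 P1=NH4
Op 6: best P0=NH1 P1=NH1

Answer: P0:NH1 P1:NH1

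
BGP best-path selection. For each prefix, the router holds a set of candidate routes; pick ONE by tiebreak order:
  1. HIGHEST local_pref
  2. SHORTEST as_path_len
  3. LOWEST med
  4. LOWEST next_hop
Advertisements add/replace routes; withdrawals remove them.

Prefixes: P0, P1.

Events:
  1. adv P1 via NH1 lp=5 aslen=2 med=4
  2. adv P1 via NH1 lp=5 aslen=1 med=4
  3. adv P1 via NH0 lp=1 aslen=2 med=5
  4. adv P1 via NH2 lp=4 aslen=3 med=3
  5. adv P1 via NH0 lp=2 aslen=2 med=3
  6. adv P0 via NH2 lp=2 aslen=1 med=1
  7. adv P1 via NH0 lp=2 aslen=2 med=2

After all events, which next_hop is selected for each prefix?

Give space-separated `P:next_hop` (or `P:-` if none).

Op 1: best P0=- P1=NH1
Op 2: best P0=- P1=NH1
Op 3: best P0=- P1=NH1
Op 4: best P0=- P1=NH1
Op 5: best P0=- P1=NH1
Op 6: best P0=NH2 P1=NH1
Op 7: best P0=NH2 P1=NH1

Answer: P0:NH2 P1:NH1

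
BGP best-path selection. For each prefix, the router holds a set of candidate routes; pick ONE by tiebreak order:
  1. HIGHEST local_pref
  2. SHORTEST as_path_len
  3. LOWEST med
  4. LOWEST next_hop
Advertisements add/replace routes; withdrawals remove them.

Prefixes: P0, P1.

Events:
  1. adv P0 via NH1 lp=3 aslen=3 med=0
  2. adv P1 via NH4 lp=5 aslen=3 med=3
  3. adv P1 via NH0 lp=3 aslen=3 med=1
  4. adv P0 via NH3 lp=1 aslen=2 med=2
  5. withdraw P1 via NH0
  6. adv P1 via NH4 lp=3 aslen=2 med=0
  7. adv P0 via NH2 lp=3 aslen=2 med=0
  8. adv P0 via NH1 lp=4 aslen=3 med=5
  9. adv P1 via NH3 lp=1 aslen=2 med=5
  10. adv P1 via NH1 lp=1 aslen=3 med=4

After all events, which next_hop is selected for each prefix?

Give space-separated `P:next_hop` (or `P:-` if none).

Answer: P0:NH1 P1:NH4

Derivation:
Op 1: best P0=NH1 P1=-
Op 2: best P0=NH1 P1=NH4
Op 3: best P0=NH1 P1=NH4
Op 4: best P0=NH1 P1=NH4
Op 5: best P0=NH1 P1=NH4
Op 6: best P0=NH1 P1=NH4
Op 7: best P0=NH2 P1=NH4
Op 8: best P0=NH1 P1=NH4
Op 9: best P0=NH1 P1=NH4
Op 10: best P0=NH1 P1=NH4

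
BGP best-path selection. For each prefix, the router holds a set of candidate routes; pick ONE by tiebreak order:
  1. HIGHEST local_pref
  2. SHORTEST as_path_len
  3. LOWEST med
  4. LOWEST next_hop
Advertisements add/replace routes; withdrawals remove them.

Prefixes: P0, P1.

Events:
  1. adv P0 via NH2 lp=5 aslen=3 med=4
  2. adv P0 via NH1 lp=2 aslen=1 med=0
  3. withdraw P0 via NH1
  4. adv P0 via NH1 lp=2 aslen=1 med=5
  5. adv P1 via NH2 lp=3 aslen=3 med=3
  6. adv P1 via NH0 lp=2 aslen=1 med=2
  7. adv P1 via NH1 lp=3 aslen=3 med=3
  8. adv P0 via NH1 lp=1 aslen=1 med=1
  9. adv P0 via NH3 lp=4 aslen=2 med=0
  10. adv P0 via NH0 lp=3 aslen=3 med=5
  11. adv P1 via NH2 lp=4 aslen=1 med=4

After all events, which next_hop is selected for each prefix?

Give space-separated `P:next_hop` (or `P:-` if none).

Op 1: best P0=NH2 P1=-
Op 2: best P0=NH2 P1=-
Op 3: best P0=NH2 P1=-
Op 4: best P0=NH2 P1=-
Op 5: best P0=NH2 P1=NH2
Op 6: best P0=NH2 P1=NH2
Op 7: best P0=NH2 P1=NH1
Op 8: best P0=NH2 P1=NH1
Op 9: best P0=NH2 P1=NH1
Op 10: best P0=NH2 P1=NH1
Op 11: best P0=NH2 P1=NH2

Answer: P0:NH2 P1:NH2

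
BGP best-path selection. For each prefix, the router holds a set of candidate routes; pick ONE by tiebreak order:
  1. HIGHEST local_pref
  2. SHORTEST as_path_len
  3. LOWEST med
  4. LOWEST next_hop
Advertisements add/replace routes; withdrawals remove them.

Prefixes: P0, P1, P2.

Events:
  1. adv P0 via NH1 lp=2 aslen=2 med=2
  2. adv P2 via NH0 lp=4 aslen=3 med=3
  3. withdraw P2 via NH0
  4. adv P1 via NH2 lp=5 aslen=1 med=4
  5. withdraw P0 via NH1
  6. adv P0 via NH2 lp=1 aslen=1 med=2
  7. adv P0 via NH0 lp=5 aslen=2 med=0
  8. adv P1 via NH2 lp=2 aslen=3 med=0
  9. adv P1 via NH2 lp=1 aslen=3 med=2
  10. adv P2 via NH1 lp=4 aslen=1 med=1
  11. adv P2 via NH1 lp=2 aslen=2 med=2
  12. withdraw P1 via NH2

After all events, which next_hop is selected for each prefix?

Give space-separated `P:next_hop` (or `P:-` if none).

Op 1: best P0=NH1 P1=- P2=-
Op 2: best P0=NH1 P1=- P2=NH0
Op 3: best P0=NH1 P1=- P2=-
Op 4: best P0=NH1 P1=NH2 P2=-
Op 5: best P0=- P1=NH2 P2=-
Op 6: best P0=NH2 P1=NH2 P2=-
Op 7: best P0=NH0 P1=NH2 P2=-
Op 8: best P0=NH0 P1=NH2 P2=-
Op 9: best P0=NH0 P1=NH2 P2=-
Op 10: best P0=NH0 P1=NH2 P2=NH1
Op 11: best P0=NH0 P1=NH2 P2=NH1
Op 12: best P0=NH0 P1=- P2=NH1

Answer: P0:NH0 P1:- P2:NH1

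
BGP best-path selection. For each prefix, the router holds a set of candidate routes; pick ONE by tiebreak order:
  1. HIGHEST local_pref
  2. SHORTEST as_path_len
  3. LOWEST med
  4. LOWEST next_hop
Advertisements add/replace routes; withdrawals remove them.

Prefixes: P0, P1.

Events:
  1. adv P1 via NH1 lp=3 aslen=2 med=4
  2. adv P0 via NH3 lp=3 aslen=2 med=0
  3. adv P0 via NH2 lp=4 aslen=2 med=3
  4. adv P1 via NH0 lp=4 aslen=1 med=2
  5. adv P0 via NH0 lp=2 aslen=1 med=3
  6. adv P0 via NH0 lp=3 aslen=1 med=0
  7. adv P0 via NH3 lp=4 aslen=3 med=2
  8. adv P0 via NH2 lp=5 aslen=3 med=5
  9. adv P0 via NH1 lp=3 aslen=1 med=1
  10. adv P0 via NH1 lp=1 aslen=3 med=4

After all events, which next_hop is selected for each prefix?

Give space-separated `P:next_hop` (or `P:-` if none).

Answer: P0:NH2 P1:NH0

Derivation:
Op 1: best P0=- P1=NH1
Op 2: best P0=NH3 P1=NH1
Op 3: best P0=NH2 P1=NH1
Op 4: best P0=NH2 P1=NH0
Op 5: best P0=NH2 P1=NH0
Op 6: best P0=NH2 P1=NH0
Op 7: best P0=NH2 P1=NH0
Op 8: best P0=NH2 P1=NH0
Op 9: best P0=NH2 P1=NH0
Op 10: best P0=NH2 P1=NH0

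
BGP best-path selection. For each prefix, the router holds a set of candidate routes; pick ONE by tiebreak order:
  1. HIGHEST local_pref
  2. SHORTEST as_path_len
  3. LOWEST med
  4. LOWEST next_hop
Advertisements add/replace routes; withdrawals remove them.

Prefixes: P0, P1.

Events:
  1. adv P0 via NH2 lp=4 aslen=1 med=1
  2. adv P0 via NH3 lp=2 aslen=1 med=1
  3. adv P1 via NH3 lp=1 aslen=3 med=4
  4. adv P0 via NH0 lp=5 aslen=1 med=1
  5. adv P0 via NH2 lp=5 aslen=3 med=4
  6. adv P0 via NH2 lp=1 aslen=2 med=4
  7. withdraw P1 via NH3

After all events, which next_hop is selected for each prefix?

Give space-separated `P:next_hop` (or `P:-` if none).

Answer: P0:NH0 P1:-

Derivation:
Op 1: best P0=NH2 P1=-
Op 2: best P0=NH2 P1=-
Op 3: best P0=NH2 P1=NH3
Op 4: best P0=NH0 P1=NH3
Op 5: best P0=NH0 P1=NH3
Op 6: best P0=NH0 P1=NH3
Op 7: best P0=NH0 P1=-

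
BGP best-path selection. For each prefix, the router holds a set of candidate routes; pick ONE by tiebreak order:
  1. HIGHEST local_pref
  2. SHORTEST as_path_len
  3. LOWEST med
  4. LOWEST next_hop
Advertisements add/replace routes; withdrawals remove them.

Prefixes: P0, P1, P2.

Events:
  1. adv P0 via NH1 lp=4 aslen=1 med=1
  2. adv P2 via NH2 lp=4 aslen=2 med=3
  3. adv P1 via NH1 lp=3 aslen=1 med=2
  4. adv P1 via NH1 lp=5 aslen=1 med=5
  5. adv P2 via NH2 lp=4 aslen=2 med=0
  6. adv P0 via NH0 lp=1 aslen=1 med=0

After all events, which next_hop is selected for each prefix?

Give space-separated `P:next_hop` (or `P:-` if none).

Answer: P0:NH1 P1:NH1 P2:NH2

Derivation:
Op 1: best P0=NH1 P1=- P2=-
Op 2: best P0=NH1 P1=- P2=NH2
Op 3: best P0=NH1 P1=NH1 P2=NH2
Op 4: best P0=NH1 P1=NH1 P2=NH2
Op 5: best P0=NH1 P1=NH1 P2=NH2
Op 6: best P0=NH1 P1=NH1 P2=NH2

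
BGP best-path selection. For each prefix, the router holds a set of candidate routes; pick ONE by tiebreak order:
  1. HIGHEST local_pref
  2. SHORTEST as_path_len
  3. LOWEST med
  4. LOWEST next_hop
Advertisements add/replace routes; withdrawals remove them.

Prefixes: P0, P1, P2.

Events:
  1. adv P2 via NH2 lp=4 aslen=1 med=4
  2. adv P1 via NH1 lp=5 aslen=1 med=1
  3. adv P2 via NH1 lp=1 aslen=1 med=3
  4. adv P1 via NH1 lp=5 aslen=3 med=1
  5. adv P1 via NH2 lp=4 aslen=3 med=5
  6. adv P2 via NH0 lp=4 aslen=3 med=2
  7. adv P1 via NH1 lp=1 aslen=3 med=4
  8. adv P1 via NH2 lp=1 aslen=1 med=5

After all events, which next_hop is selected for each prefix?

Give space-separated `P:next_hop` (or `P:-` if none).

Op 1: best P0=- P1=- P2=NH2
Op 2: best P0=- P1=NH1 P2=NH2
Op 3: best P0=- P1=NH1 P2=NH2
Op 4: best P0=- P1=NH1 P2=NH2
Op 5: best P0=- P1=NH1 P2=NH2
Op 6: best P0=- P1=NH1 P2=NH2
Op 7: best P0=- P1=NH2 P2=NH2
Op 8: best P0=- P1=NH2 P2=NH2

Answer: P0:- P1:NH2 P2:NH2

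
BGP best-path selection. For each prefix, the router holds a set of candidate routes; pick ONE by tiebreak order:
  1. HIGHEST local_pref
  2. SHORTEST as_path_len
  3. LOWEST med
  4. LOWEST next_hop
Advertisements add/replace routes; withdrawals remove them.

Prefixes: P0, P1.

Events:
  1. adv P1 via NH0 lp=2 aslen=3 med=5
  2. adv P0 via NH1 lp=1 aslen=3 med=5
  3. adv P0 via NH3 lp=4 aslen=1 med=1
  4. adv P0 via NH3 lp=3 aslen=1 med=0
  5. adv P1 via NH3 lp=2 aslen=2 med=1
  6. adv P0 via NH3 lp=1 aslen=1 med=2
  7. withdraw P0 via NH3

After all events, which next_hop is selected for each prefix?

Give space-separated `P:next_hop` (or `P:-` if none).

Answer: P0:NH1 P1:NH3

Derivation:
Op 1: best P0=- P1=NH0
Op 2: best P0=NH1 P1=NH0
Op 3: best P0=NH3 P1=NH0
Op 4: best P0=NH3 P1=NH0
Op 5: best P0=NH3 P1=NH3
Op 6: best P0=NH3 P1=NH3
Op 7: best P0=NH1 P1=NH3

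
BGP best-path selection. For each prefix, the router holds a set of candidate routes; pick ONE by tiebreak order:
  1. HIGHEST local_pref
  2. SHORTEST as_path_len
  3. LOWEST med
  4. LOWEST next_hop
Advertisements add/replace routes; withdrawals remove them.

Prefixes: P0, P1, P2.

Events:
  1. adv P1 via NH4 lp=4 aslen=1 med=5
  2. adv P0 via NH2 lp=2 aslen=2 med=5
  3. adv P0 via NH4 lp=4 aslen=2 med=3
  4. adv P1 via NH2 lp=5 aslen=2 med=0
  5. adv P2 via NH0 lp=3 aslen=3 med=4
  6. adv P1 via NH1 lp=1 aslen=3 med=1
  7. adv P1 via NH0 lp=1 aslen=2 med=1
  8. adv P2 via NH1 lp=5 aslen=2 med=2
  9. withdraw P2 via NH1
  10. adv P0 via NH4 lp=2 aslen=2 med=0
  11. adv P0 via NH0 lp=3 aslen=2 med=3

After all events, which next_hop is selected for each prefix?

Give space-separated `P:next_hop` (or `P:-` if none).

Answer: P0:NH0 P1:NH2 P2:NH0

Derivation:
Op 1: best P0=- P1=NH4 P2=-
Op 2: best P0=NH2 P1=NH4 P2=-
Op 3: best P0=NH4 P1=NH4 P2=-
Op 4: best P0=NH4 P1=NH2 P2=-
Op 5: best P0=NH4 P1=NH2 P2=NH0
Op 6: best P0=NH4 P1=NH2 P2=NH0
Op 7: best P0=NH4 P1=NH2 P2=NH0
Op 8: best P0=NH4 P1=NH2 P2=NH1
Op 9: best P0=NH4 P1=NH2 P2=NH0
Op 10: best P0=NH4 P1=NH2 P2=NH0
Op 11: best P0=NH0 P1=NH2 P2=NH0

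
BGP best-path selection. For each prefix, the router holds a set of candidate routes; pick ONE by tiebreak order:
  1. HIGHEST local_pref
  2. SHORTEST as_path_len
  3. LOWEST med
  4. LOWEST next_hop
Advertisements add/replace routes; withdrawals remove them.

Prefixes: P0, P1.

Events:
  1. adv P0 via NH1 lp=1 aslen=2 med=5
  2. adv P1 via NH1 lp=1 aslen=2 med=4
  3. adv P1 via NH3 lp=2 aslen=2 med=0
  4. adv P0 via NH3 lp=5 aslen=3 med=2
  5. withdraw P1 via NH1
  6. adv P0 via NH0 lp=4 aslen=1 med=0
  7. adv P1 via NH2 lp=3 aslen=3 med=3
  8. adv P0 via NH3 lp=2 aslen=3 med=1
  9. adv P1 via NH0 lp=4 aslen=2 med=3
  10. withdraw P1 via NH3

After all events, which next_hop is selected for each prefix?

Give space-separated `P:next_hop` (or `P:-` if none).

Op 1: best P0=NH1 P1=-
Op 2: best P0=NH1 P1=NH1
Op 3: best P0=NH1 P1=NH3
Op 4: best P0=NH3 P1=NH3
Op 5: best P0=NH3 P1=NH3
Op 6: best P0=NH3 P1=NH3
Op 7: best P0=NH3 P1=NH2
Op 8: best P0=NH0 P1=NH2
Op 9: best P0=NH0 P1=NH0
Op 10: best P0=NH0 P1=NH0

Answer: P0:NH0 P1:NH0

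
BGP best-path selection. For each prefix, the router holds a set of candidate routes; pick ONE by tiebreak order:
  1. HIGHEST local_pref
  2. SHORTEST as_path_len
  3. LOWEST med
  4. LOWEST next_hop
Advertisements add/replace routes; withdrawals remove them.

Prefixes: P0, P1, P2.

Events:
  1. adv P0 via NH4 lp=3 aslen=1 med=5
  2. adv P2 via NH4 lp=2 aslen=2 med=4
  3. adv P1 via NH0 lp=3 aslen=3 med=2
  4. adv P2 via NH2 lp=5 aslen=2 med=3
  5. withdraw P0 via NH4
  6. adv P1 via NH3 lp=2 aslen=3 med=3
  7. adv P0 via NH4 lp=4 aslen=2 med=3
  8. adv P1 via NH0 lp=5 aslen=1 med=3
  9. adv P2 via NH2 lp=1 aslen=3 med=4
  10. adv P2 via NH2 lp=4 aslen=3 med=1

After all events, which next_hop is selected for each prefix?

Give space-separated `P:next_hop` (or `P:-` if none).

Op 1: best P0=NH4 P1=- P2=-
Op 2: best P0=NH4 P1=- P2=NH4
Op 3: best P0=NH4 P1=NH0 P2=NH4
Op 4: best P0=NH4 P1=NH0 P2=NH2
Op 5: best P0=- P1=NH0 P2=NH2
Op 6: best P0=- P1=NH0 P2=NH2
Op 7: best P0=NH4 P1=NH0 P2=NH2
Op 8: best P0=NH4 P1=NH0 P2=NH2
Op 9: best P0=NH4 P1=NH0 P2=NH4
Op 10: best P0=NH4 P1=NH0 P2=NH2

Answer: P0:NH4 P1:NH0 P2:NH2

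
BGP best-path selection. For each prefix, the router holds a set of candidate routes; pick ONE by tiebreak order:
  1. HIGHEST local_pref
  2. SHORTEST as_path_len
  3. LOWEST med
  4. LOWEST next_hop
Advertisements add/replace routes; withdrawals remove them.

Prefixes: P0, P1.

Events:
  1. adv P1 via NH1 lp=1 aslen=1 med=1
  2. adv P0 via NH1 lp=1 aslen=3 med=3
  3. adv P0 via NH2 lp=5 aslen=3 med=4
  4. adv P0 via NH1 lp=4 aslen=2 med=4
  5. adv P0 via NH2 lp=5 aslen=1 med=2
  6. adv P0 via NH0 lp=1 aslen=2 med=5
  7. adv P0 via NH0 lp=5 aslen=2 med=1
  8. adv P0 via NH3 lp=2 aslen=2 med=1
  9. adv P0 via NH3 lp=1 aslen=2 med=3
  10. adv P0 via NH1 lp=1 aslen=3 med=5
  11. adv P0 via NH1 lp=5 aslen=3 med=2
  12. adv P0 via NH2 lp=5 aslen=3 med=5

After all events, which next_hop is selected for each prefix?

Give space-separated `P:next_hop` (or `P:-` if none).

Answer: P0:NH0 P1:NH1

Derivation:
Op 1: best P0=- P1=NH1
Op 2: best P0=NH1 P1=NH1
Op 3: best P0=NH2 P1=NH1
Op 4: best P0=NH2 P1=NH1
Op 5: best P0=NH2 P1=NH1
Op 6: best P0=NH2 P1=NH1
Op 7: best P0=NH2 P1=NH1
Op 8: best P0=NH2 P1=NH1
Op 9: best P0=NH2 P1=NH1
Op 10: best P0=NH2 P1=NH1
Op 11: best P0=NH2 P1=NH1
Op 12: best P0=NH0 P1=NH1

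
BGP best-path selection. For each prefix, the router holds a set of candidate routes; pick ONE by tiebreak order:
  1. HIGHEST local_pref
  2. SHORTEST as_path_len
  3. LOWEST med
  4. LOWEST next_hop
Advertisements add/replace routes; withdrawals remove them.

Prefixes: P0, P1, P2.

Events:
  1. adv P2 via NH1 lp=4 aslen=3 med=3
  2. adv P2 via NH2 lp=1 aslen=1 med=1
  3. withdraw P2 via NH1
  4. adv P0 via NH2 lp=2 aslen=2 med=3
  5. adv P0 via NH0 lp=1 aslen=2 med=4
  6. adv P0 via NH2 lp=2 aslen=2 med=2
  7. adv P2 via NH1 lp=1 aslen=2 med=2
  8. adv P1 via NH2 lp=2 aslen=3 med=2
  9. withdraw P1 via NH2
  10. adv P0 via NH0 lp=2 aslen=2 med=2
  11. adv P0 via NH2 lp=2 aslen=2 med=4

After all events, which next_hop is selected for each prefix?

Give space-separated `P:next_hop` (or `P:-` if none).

Answer: P0:NH0 P1:- P2:NH2

Derivation:
Op 1: best P0=- P1=- P2=NH1
Op 2: best P0=- P1=- P2=NH1
Op 3: best P0=- P1=- P2=NH2
Op 4: best P0=NH2 P1=- P2=NH2
Op 5: best P0=NH2 P1=- P2=NH2
Op 6: best P0=NH2 P1=- P2=NH2
Op 7: best P0=NH2 P1=- P2=NH2
Op 8: best P0=NH2 P1=NH2 P2=NH2
Op 9: best P0=NH2 P1=- P2=NH2
Op 10: best P0=NH0 P1=- P2=NH2
Op 11: best P0=NH0 P1=- P2=NH2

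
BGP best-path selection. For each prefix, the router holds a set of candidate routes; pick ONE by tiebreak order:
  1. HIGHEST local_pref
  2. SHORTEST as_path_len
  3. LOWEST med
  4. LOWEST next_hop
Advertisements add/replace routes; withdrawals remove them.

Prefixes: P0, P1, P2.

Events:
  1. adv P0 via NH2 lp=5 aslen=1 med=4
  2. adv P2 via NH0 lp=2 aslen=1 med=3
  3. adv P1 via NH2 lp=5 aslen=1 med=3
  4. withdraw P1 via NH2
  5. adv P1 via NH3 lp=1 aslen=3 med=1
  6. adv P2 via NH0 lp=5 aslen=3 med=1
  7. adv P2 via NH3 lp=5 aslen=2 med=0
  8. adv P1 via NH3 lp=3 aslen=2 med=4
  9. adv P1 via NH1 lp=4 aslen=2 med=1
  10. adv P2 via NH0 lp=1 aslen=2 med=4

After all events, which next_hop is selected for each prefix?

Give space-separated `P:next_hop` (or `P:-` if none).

Answer: P0:NH2 P1:NH1 P2:NH3

Derivation:
Op 1: best P0=NH2 P1=- P2=-
Op 2: best P0=NH2 P1=- P2=NH0
Op 3: best P0=NH2 P1=NH2 P2=NH0
Op 4: best P0=NH2 P1=- P2=NH0
Op 5: best P0=NH2 P1=NH3 P2=NH0
Op 6: best P0=NH2 P1=NH3 P2=NH0
Op 7: best P0=NH2 P1=NH3 P2=NH3
Op 8: best P0=NH2 P1=NH3 P2=NH3
Op 9: best P0=NH2 P1=NH1 P2=NH3
Op 10: best P0=NH2 P1=NH1 P2=NH3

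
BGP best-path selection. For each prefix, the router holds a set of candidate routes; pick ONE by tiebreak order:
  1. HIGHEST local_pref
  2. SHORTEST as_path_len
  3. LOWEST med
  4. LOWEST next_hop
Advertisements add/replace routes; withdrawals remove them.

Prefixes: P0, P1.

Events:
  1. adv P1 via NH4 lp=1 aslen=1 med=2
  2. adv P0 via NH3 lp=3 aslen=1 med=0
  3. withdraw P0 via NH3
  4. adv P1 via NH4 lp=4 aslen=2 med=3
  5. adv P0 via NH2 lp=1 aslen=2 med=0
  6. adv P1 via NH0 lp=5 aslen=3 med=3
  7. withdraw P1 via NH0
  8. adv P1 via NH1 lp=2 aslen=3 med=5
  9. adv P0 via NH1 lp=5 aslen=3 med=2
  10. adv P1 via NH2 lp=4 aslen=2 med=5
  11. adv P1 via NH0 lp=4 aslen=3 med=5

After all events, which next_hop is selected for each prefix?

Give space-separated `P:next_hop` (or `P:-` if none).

Answer: P0:NH1 P1:NH4

Derivation:
Op 1: best P0=- P1=NH4
Op 2: best P0=NH3 P1=NH4
Op 3: best P0=- P1=NH4
Op 4: best P0=- P1=NH4
Op 5: best P0=NH2 P1=NH4
Op 6: best P0=NH2 P1=NH0
Op 7: best P0=NH2 P1=NH4
Op 8: best P0=NH2 P1=NH4
Op 9: best P0=NH1 P1=NH4
Op 10: best P0=NH1 P1=NH4
Op 11: best P0=NH1 P1=NH4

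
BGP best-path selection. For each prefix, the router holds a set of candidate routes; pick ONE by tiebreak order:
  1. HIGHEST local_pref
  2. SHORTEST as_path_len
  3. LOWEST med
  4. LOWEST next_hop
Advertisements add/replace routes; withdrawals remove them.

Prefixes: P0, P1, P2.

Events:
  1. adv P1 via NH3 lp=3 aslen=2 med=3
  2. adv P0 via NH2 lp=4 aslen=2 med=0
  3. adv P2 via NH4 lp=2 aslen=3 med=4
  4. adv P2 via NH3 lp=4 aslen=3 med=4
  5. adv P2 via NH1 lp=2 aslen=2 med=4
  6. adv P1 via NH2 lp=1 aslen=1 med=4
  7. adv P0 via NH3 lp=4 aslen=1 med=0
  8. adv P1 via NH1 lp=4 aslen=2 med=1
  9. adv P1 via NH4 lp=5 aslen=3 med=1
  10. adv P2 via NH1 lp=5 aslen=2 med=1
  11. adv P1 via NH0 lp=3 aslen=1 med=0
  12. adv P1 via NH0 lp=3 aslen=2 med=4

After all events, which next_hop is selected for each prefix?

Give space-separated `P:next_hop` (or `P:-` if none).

Answer: P0:NH3 P1:NH4 P2:NH1

Derivation:
Op 1: best P0=- P1=NH3 P2=-
Op 2: best P0=NH2 P1=NH3 P2=-
Op 3: best P0=NH2 P1=NH3 P2=NH4
Op 4: best P0=NH2 P1=NH3 P2=NH3
Op 5: best P0=NH2 P1=NH3 P2=NH3
Op 6: best P0=NH2 P1=NH3 P2=NH3
Op 7: best P0=NH3 P1=NH3 P2=NH3
Op 8: best P0=NH3 P1=NH1 P2=NH3
Op 9: best P0=NH3 P1=NH4 P2=NH3
Op 10: best P0=NH3 P1=NH4 P2=NH1
Op 11: best P0=NH3 P1=NH4 P2=NH1
Op 12: best P0=NH3 P1=NH4 P2=NH1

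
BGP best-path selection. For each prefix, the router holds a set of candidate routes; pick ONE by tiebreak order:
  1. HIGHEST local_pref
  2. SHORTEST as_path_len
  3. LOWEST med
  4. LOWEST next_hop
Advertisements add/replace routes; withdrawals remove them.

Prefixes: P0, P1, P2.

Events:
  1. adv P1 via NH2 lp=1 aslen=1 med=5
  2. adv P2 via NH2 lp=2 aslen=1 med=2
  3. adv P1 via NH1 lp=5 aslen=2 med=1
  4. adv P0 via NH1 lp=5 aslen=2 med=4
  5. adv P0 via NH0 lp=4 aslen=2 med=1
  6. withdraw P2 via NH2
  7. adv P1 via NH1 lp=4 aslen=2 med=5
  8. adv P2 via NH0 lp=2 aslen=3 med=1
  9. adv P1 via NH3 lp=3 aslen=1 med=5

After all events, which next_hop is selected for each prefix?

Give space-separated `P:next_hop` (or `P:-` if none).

Answer: P0:NH1 P1:NH1 P2:NH0

Derivation:
Op 1: best P0=- P1=NH2 P2=-
Op 2: best P0=- P1=NH2 P2=NH2
Op 3: best P0=- P1=NH1 P2=NH2
Op 4: best P0=NH1 P1=NH1 P2=NH2
Op 5: best P0=NH1 P1=NH1 P2=NH2
Op 6: best P0=NH1 P1=NH1 P2=-
Op 7: best P0=NH1 P1=NH1 P2=-
Op 8: best P0=NH1 P1=NH1 P2=NH0
Op 9: best P0=NH1 P1=NH1 P2=NH0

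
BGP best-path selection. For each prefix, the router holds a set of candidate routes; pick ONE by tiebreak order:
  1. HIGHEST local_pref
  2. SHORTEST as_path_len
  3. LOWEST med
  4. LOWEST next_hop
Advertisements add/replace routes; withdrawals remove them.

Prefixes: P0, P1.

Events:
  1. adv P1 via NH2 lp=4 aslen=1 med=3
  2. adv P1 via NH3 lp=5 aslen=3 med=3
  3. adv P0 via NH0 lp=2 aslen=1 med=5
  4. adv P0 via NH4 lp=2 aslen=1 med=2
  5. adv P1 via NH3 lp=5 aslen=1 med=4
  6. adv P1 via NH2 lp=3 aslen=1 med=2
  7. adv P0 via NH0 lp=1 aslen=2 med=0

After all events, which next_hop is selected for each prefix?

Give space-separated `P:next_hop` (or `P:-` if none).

Op 1: best P0=- P1=NH2
Op 2: best P0=- P1=NH3
Op 3: best P0=NH0 P1=NH3
Op 4: best P0=NH4 P1=NH3
Op 5: best P0=NH4 P1=NH3
Op 6: best P0=NH4 P1=NH3
Op 7: best P0=NH4 P1=NH3

Answer: P0:NH4 P1:NH3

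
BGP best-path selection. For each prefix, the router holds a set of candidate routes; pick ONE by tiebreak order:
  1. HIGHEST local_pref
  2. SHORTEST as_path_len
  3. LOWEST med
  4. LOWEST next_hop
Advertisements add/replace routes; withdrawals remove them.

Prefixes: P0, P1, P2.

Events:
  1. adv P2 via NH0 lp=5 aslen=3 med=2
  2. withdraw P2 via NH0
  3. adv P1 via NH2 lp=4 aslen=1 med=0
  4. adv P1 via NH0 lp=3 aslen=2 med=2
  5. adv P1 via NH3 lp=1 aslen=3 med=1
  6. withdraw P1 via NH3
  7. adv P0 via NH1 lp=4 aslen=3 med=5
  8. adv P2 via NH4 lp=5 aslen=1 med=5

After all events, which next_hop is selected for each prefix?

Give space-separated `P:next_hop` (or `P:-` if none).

Answer: P0:NH1 P1:NH2 P2:NH4

Derivation:
Op 1: best P0=- P1=- P2=NH0
Op 2: best P0=- P1=- P2=-
Op 3: best P0=- P1=NH2 P2=-
Op 4: best P0=- P1=NH2 P2=-
Op 5: best P0=- P1=NH2 P2=-
Op 6: best P0=- P1=NH2 P2=-
Op 7: best P0=NH1 P1=NH2 P2=-
Op 8: best P0=NH1 P1=NH2 P2=NH4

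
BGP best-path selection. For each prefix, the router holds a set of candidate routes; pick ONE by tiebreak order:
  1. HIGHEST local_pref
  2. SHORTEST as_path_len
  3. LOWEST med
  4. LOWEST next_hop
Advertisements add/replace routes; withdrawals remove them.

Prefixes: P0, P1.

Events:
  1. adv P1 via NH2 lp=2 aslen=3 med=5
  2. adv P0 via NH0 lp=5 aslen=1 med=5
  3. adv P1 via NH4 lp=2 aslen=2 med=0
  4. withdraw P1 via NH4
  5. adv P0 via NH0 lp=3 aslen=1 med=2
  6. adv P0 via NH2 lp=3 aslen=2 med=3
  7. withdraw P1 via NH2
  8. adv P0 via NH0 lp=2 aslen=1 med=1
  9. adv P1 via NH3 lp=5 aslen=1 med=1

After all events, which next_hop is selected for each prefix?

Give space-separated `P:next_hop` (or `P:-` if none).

Answer: P0:NH2 P1:NH3

Derivation:
Op 1: best P0=- P1=NH2
Op 2: best P0=NH0 P1=NH2
Op 3: best P0=NH0 P1=NH4
Op 4: best P0=NH0 P1=NH2
Op 5: best P0=NH0 P1=NH2
Op 6: best P0=NH0 P1=NH2
Op 7: best P0=NH0 P1=-
Op 8: best P0=NH2 P1=-
Op 9: best P0=NH2 P1=NH3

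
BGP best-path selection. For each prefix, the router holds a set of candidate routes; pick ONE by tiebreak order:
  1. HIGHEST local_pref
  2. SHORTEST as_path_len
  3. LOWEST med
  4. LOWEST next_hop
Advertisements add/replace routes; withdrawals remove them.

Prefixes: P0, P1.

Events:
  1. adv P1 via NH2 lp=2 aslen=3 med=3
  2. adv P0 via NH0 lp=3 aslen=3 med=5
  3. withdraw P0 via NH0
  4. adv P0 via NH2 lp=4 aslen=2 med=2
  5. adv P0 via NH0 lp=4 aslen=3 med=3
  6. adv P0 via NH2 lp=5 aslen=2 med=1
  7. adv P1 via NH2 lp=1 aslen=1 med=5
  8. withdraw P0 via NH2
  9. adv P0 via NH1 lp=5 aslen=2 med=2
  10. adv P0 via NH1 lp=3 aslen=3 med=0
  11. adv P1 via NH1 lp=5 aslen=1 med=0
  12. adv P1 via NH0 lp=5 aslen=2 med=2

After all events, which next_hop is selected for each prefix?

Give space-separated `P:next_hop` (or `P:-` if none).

Answer: P0:NH0 P1:NH1

Derivation:
Op 1: best P0=- P1=NH2
Op 2: best P0=NH0 P1=NH2
Op 3: best P0=- P1=NH2
Op 4: best P0=NH2 P1=NH2
Op 5: best P0=NH2 P1=NH2
Op 6: best P0=NH2 P1=NH2
Op 7: best P0=NH2 P1=NH2
Op 8: best P0=NH0 P1=NH2
Op 9: best P0=NH1 P1=NH2
Op 10: best P0=NH0 P1=NH2
Op 11: best P0=NH0 P1=NH1
Op 12: best P0=NH0 P1=NH1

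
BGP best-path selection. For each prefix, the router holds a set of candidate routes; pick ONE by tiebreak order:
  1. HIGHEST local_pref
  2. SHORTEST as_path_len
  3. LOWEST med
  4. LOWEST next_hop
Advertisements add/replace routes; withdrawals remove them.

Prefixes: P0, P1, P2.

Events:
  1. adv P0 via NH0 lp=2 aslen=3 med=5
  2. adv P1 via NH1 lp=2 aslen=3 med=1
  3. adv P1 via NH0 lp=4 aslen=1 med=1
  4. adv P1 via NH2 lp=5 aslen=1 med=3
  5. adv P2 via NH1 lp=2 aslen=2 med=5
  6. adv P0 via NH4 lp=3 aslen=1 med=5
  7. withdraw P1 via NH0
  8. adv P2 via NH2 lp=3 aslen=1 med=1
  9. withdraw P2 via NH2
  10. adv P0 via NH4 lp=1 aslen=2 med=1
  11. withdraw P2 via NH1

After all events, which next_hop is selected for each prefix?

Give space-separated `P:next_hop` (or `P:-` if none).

Op 1: best P0=NH0 P1=- P2=-
Op 2: best P0=NH0 P1=NH1 P2=-
Op 3: best P0=NH0 P1=NH0 P2=-
Op 4: best P0=NH0 P1=NH2 P2=-
Op 5: best P0=NH0 P1=NH2 P2=NH1
Op 6: best P0=NH4 P1=NH2 P2=NH1
Op 7: best P0=NH4 P1=NH2 P2=NH1
Op 8: best P0=NH4 P1=NH2 P2=NH2
Op 9: best P0=NH4 P1=NH2 P2=NH1
Op 10: best P0=NH0 P1=NH2 P2=NH1
Op 11: best P0=NH0 P1=NH2 P2=-

Answer: P0:NH0 P1:NH2 P2:-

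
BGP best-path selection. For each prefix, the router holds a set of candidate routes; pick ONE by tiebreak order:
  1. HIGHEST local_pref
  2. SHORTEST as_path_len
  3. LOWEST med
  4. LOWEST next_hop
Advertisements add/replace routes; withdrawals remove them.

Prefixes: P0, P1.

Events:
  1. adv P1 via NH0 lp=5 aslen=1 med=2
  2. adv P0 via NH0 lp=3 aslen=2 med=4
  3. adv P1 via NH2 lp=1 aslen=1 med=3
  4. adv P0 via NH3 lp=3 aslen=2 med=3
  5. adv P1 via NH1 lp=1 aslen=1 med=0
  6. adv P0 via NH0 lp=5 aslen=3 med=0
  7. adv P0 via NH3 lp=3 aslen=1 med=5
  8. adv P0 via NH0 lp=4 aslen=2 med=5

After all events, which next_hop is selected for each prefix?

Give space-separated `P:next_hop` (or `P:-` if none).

Op 1: best P0=- P1=NH0
Op 2: best P0=NH0 P1=NH0
Op 3: best P0=NH0 P1=NH0
Op 4: best P0=NH3 P1=NH0
Op 5: best P0=NH3 P1=NH0
Op 6: best P0=NH0 P1=NH0
Op 7: best P0=NH0 P1=NH0
Op 8: best P0=NH0 P1=NH0

Answer: P0:NH0 P1:NH0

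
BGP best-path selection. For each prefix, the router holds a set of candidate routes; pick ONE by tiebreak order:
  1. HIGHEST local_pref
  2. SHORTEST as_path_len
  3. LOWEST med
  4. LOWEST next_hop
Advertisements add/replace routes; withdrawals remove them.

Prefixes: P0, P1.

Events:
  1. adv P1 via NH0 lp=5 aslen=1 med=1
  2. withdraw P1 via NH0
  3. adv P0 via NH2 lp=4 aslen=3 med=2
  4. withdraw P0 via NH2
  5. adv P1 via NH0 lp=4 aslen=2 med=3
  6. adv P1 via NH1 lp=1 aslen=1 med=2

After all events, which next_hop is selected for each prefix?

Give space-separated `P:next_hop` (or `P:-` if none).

Op 1: best P0=- P1=NH0
Op 2: best P0=- P1=-
Op 3: best P0=NH2 P1=-
Op 4: best P0=- P1=-
Op 5: best P0=- P1=NH0
Op 6: best P0=- P1=NH0

Answer: P0:- P1:NH0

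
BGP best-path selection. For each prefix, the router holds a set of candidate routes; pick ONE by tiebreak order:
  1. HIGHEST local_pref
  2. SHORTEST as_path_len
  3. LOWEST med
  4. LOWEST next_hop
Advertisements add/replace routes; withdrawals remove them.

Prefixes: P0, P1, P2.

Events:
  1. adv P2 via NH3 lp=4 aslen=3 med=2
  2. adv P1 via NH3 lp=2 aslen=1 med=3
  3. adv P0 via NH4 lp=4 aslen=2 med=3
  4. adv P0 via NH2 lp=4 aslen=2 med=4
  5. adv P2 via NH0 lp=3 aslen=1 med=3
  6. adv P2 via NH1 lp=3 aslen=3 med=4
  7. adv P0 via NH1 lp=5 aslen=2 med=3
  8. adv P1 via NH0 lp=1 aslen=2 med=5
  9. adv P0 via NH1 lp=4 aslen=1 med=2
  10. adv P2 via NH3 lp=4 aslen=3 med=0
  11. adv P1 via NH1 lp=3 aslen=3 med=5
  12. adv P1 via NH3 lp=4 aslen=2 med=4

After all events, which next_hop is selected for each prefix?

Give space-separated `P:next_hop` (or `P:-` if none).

Op 1: best P0=- P1=- P2=NH3
Op 2: best P0=- P1=NH3 P2=NH3
Op 3: best P0=NH4 P1=NH3 P2=NH3
Op 4: best P0=NH4 P1=NH3 P2=NH3
Op 5: best P0=NH4 P1=NH3 P2=NH3
Op 6: best P0=NH4 P1=NH3 P2=NH3
Op 7: best P0=NH1 P1=NH3 P2=NH3
Op 8: best P0=NH1 P1=NH3 P2=NH3
Op 9: best P0=NH1 P1=NH3 P2=NH3
Op 10: best P0=NH1 P1=NH3 P2=NH3
Op 11: best P0=NH1 P1=NH1 P2=NH3
Op 12: best P0=NH1 P1=NH3 P2=NH3

Answer: P0:NH1 P1:NH3 P2:NH3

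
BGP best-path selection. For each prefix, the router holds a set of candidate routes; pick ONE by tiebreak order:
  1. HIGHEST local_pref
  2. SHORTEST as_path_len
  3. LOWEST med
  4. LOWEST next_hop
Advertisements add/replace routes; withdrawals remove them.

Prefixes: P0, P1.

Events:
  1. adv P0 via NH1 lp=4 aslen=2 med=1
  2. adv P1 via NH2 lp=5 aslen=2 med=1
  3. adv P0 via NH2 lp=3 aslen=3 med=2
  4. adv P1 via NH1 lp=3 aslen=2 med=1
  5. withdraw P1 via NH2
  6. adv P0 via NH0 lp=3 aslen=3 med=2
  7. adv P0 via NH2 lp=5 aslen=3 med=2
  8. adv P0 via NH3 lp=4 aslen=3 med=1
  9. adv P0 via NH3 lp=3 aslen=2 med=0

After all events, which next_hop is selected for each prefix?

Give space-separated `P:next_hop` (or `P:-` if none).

Op 1: best P0=NH1 P1=-
Op 2: best P0=NH1 P1=NH2
Op 3: best P0=NH1 P1=NH2
Op 4: best P0=NH1 P1=NH2
Op 5: best P0=NH1 P1=NH1
Op 6: best P0=NH1 P1=NH1
Op 7: best P0=NH2 P1=NH1
Op 8: best P0=NH2 P1=NH1
Op 9: best P0=NH2 P1=NH1

Answer: P0:NH2 P1:NH1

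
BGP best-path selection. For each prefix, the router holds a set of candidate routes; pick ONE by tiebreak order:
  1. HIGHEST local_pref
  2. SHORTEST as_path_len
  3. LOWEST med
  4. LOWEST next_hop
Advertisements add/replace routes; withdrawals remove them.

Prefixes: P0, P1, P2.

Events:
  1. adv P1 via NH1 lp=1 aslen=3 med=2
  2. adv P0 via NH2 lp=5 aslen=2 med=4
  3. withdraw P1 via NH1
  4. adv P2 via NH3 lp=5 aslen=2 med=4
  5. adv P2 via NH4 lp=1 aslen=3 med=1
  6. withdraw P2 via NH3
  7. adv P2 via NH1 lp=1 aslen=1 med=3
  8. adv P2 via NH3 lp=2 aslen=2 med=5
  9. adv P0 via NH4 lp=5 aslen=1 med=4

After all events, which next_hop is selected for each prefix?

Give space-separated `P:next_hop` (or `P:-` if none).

Op 1: best P0=- P1=NH1 P2=-
Op 2: best P0=NH2 P1=NH1 P2=-
Op 3: best P0=NH2 P1=- P2=-
Op 4: best P0=NH2 P1=- P2=NH3
Op 5: best P0=NH2 P1=- P2=NH3
Op 6: best P0=NH2 P1=- P2=NH4
Op 7: best P0=NH2 P1=- P2=NH1
Op 8: best P0=NH2 P1=- P2=NH3
Op 9: best P0=NH4 P1=- P2=NH3

Answer: P0:NH4 P1:- P2:NH3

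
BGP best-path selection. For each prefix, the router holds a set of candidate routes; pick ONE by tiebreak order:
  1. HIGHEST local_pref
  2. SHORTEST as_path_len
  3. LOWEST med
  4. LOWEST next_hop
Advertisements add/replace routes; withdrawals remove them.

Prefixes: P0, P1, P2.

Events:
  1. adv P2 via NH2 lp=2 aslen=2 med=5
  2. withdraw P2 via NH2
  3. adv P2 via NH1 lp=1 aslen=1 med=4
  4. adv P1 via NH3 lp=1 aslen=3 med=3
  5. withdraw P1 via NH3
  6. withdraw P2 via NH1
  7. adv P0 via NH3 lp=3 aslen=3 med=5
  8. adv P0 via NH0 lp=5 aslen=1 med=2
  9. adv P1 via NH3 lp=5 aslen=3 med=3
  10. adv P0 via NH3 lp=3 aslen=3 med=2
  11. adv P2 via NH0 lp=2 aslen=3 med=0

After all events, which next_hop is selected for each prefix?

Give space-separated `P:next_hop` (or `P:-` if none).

Op 1: best P0=- P1=- P2=NH2
Op 2: best P0=- P1=- P2=-
Op 3: best P0=- P1=- P2=NH1
Op 4: best P0=- P1=NH3 P2=NH1
Op 5: best P0=- P1=- P2=NH1
Op 6: best P0=- P1=- P2=-
Op 7: best P0=NH3 P1=- P2=-
Op 8: best P0=NH0 P1=- P2=-
Op 9: best P0=NH0 P1=NH3 P2=-
Op 10: best P0=NH0 P1=NH3 P2=-
Op 11: best P0=NH0 P1=NH3 P2=NH0

Answer: P0:NH0 P1:NH3 P2:NH0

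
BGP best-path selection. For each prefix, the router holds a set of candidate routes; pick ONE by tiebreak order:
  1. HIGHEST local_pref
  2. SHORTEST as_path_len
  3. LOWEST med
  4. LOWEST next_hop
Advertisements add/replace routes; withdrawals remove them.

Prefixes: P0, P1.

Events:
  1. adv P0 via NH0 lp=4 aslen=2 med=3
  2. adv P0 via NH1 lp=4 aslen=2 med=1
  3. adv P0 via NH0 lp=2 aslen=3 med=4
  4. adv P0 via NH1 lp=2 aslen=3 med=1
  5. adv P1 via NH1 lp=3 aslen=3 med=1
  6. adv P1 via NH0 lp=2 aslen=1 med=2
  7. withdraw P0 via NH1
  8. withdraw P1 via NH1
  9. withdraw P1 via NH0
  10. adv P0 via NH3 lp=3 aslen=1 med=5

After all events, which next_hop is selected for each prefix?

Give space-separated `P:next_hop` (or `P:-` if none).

Answer: P0:NH3 P1:-

Derivation:
Op 1: best P0=NH0 P1=-
Op 2: best P0=NH1 P1=-
Op 3: best P0=NH1 P1=-
Op 4: best P0=NH1 P1=-
Op 5: best P0=NH1 P1=NH1
Op 6: best P0=NH1 P1=NH1
Op 7: best P0=NH0 P1=NH1
Op 8: best P0=NH0 P1=NH0
Op 9: best P0=NH0 P1=-
Op 10: best P0=NH3 P1=-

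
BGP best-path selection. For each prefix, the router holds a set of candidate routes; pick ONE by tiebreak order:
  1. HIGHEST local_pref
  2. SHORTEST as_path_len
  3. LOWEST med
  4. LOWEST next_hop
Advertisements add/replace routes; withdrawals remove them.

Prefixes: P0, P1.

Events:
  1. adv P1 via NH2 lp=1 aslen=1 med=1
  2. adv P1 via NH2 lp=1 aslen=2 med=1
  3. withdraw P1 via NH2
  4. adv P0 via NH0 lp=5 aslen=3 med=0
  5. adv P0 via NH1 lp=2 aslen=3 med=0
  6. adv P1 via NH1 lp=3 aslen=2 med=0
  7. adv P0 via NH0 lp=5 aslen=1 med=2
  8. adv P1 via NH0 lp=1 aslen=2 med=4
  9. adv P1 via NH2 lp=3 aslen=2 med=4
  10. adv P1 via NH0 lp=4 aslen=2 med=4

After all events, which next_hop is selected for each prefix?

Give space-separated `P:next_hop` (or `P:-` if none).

Answer: P0:NH0 P1:NH0

Derivation:
Op 1: best P0=- P1=NH2
Op 2: best P0=- P1=NH2
Op 3: best P0=- P1=-
Op 4: best P0=NH0 P1=-
Op 5: best P0=NH0 P1=-
Op 6: best P0=NH0 P1=NH1
Op 7: best P0=NH0 P1=NH1
Op 8: best P0=NH0 P1=NH1
Op 9: best P0=NH0 P1=NH1
Op 10: best P0=NH0 P1=NH0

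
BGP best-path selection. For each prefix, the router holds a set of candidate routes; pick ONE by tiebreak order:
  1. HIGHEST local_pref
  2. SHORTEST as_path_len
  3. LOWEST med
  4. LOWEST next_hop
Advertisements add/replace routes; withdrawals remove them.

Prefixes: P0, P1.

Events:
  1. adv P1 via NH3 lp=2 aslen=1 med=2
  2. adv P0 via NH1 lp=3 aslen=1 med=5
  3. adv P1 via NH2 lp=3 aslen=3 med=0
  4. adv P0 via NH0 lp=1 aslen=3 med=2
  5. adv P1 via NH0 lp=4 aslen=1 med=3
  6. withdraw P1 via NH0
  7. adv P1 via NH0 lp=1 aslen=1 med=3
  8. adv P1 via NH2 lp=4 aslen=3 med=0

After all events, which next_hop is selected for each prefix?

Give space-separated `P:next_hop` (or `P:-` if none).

Op 1: best P0=- P1=NH3
Op 2: best P0=NH1 P1=NH3
Op 3: best P0=NH1 P1=NH2
Op 4: best P0=NH1 P1=NH2
Op 5: best P0=NH1 P1=NH0
Op 6: best P0=NH1 P1=NH2
Op 7: best P0=NH1 P1=NH2
Op 8: best P0=NH1 P1=NH2

Answer: P0:NH1 P1:NH2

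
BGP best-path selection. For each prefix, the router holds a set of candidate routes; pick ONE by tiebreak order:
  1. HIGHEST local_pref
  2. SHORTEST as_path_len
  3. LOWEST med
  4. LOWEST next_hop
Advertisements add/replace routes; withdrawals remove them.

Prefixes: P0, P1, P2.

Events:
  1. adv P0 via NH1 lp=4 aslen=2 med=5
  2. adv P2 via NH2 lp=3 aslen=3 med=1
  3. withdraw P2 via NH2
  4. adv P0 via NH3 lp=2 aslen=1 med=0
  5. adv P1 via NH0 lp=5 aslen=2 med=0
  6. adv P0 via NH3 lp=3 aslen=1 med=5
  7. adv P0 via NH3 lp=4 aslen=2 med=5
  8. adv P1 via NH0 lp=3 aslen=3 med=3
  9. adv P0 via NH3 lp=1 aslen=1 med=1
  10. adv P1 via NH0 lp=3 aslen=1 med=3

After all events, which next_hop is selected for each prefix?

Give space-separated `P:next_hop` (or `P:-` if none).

Answer: P0:NH1 P1:NH0 P2:-

Derivation:
Op 1: best P0=NH1 P1=- P2=-
Op 2: best P0=NH1 P1=- P2=NH2
Op 3: best P0=NH1 P1=- P2=-
Op 4: best P0=NH1 P1=- P2=-
Op 5: best P0=NH1 P1=NH0 P2=-
Op 6: best P0=NH1 P1=NH0 P2=-
Op 7: best P0=NH1 P1=NH0 P2=-
Op 8: best P0=NH1 P1=NH0 P2=-
Op 9: best P0=NH1 P1=NH0 P2=-
Op 10: best P0=NH1 P1=NH0 P2=-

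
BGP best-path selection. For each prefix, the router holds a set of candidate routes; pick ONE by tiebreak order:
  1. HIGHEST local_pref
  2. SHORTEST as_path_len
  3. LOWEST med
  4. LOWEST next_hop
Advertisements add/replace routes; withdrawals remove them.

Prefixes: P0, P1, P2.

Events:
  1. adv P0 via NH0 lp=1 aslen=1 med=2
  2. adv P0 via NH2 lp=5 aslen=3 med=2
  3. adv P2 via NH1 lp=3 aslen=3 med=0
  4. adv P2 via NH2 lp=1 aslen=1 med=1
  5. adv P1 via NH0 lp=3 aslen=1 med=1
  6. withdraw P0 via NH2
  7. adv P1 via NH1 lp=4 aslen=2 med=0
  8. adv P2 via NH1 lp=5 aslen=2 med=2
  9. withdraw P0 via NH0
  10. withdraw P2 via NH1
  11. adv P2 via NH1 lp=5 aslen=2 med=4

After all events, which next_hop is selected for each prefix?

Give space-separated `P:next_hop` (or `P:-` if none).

Answer: P0:- P1:NH1 P2:NH1

Derivation:
Op 1: best P0=NH0 P1=- P2=-
Op 2: best P0=NH2 P1=- P2=-
Op 3: best P0=NH2 P1=- P2=NH1
Op 4: best P0=NH2 P1=- P2=NH1
Op 5: best P0=NH2 P1=NH0 P2=NH1
Op 6: best P0=NH0 P1=NH0 P2=NH1
Op 7: best P0=NH0 P1=NH1 P2=NH1
Op 8: best P0=NH0 P1=NH1 P2=NH1
Op 9: best P0=- P1=NH1 P2=NH1
Op 10: best P0=- P1=NH1 P2=NH2
Op 11: best P0=- P1=NH1 P2=NH1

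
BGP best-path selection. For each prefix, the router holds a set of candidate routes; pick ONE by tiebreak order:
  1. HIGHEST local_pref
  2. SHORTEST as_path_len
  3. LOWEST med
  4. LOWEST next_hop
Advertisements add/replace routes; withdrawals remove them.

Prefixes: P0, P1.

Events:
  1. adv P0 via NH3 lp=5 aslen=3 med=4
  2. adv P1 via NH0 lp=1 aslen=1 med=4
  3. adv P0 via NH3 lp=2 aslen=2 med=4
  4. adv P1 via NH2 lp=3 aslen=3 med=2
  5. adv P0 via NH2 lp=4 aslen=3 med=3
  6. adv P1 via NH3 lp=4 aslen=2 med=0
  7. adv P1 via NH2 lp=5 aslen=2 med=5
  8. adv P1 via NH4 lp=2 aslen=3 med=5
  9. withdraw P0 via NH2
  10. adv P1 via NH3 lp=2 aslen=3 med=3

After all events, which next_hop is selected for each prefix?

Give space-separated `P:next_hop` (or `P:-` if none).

Op 1: best P0=NH3 P1=-
Op 2: best P0=NH3 P1=NH0
Op 3: best P0=NH3 P1=NH0
Op 4: best P0=NH3 P1=NH2
Op 5: best P0=NH2 P1=NH2
Op 6: best P0=NH2 P1=NH3
Op 7: best P0=NH2 P1=NH2
Op 8: best P0=NH2 P1=NH2
Op 9: best P0=NH3 P1=NH2
Op 10: best P0=NH3 P1=NH2

Answer: P0:NH3 P1:NH2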